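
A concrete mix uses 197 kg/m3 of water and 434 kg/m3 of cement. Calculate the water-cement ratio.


w/c = water / cement
w/c = 197 / 434 = 0.454

0.454


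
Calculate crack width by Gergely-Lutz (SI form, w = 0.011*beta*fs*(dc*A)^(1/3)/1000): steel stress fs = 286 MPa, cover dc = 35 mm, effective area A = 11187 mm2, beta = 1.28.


w = 0.011 * beta * fs * (dc * A)^(1/3) / 1000
= 0.011 * 1.28 * 286 * (35 * 11187)^(1/3) / 1000
= 0.295 mm

0.295


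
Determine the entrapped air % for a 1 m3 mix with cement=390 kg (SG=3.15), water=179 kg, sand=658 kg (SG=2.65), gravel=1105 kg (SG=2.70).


Vol cement = 390 / (3.15 * 1000) = 0.12381 m3
Vol water = 179 / 1000 = 0.179 m3
Vol sand = 658 / (2.65 * 1000) = 0.248302 m3
Vol gravel = 1105 / (2.70 * 1000) = 0.409259 m3
Total solid + water volume = 0.960371 m3
Air = (1 - 0.960371) * 100 = 3.96%

3.96


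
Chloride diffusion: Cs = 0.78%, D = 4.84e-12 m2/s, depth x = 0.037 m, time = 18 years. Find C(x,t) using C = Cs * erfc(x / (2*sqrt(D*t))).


t_seconds = 18 * 365.25 * 24 * 3600 = 568036800.0 s
arg = 0.037 / (2 * sqrt(4.84e-12 * 568036800.0))
= 0.3528
erfc(0.3528) = 0.6178
C = 0.78 * 0.6178 = 0.4819%

0.4819


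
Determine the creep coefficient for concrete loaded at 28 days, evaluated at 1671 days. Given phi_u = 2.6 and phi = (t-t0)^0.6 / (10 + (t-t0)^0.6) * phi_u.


dt = 1671 - 28 = 1643
phi = 1643^0.6 / (10 + 1643^0.6) * 2.6
= 2.326

2.326


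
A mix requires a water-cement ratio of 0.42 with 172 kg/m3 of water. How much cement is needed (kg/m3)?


Cement = water / (w/c)
= 172 / 0.42
= 409.5 kg/m3

409.5


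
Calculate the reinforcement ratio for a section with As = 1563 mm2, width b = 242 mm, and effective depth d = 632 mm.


rho = As / (b * d)
= 1563 / (242 * 632)
= 0.0102

0.0102


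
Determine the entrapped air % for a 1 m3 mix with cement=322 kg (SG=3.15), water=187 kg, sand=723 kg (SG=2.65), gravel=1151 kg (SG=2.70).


Vol cement = 322 / (3.15 * 1000) = 0.102222 m3
Vol water = 187 / 1000 = 0.187 m3
Vol sand = 723 / (2.65 * 1000) = 0.27283 m3
Vol gravel = 1151 / (2.70 * 1000) = 0.426296 m3
Total solid + water volume = 0.988349 m3
Air = (1 - 0.988349) * 100 = 1.17%

1.17


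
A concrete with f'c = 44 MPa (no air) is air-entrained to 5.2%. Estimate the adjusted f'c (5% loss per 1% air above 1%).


Strength loss = (5.2 - 1) * 5 = 21.0%
f'c = 44 * (1 - 21.0/100)
= 34.76 MPa

34.76


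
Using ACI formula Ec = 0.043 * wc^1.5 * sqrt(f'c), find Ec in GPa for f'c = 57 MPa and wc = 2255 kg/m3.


Ec = 0.043 * 2255^1.5 * sqrt(57) / 1000
= 34.76 GPa

34.76


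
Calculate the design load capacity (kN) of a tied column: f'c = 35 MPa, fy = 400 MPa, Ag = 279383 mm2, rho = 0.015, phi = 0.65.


Ast = rho * Ag = 0.015 * 279383 = 4190.745 mm2
phi*Pn = 0.65 * 0.80 * (0.85 * 35 * (279383 - 4190.745) + 400 * 4190.745) / 1000
= 5128.9 kN

5128.9


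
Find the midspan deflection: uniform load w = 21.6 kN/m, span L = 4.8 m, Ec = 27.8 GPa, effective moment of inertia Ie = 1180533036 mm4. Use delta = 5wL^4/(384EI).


Convert: L = 4.8 m = 4800 mm, Ec = 27.8 GPa = 27800 MPa
delta = 5 * 21.6 * 4800^4 / (384 * 27800 * 1180533036)
= 4.55 mm

4.55


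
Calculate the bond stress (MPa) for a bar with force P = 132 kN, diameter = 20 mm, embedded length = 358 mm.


u = P / (pi * db * ld)
= 132 * 1000 / (pi * 20 * 358)
= 5.868 MPa

5.868


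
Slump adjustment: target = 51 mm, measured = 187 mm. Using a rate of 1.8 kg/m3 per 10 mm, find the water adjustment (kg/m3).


Difference = 51 - 187 = -136 mm
Water adjustment = -136 * 1.8 / 10 = -24.5 kg/m3

-24.5


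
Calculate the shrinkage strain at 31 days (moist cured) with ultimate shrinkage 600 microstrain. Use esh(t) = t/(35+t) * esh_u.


esh(31) = 31 / (35 + 31) * 600
= 31 / 66 * 600
= 281.8 microstrain

281.8


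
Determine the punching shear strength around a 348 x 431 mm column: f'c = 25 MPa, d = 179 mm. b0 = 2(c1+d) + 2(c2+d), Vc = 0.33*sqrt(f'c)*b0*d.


b0 = 2*(348 + 179) + 2*(431 + 179) = 2274 mm
Vc = 0.33 * sqrt(25) * 2274 * 179 / 1000
= 671.63 kN

671.63


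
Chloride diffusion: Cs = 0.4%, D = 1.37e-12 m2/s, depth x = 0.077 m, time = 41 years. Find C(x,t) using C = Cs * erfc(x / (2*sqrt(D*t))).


t_seconds = 41 * 365.25 * 24 * 3600 = 1293861600.0 s
arg = 0.077 / (2 * sqrt(1.37e-12 * 1293861600.0))
= 0.9144
erfc(0.9144) = 0.1959
C = 0.4 * 0.1959 = 0.0784%

0.0784


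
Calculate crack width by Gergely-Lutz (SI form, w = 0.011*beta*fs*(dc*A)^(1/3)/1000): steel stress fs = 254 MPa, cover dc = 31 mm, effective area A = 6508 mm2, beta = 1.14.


w = 0.011 * beta * fs * (dc * A)^(1/3) / 1000
= 0.011 * 1.14 * 254 * (31 * 6508)^(1/3) / 1000
= 0.187 mm

0.187


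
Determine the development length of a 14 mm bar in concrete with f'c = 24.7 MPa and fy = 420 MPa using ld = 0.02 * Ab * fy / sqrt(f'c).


Ab = pi * 14^2 / 4 = 153.938 mm2
ld = 0.02 * 153.938 * 420 / sqrt(24.7)
= 260.2 mm

260.2


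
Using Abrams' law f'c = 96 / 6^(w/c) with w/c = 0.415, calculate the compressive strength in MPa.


f'c = 96 / 6^0.415
= 96 / 2.103
= 45.64 MPa

45.64


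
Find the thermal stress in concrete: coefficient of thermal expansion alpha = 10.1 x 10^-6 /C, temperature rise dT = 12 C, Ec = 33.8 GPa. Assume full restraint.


sigma = alpha * dT * Ec
= 10.1e-6 * 12 * 33.8 * 1000
= 4.097 MPa

4.097


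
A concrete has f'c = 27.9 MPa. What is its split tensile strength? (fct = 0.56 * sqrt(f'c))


fct = 0.56 * sqrt(27.9)
= 0.56 * 5.282
= 2.958 MPa

2.958


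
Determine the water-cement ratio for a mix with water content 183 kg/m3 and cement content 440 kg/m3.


w/c = water / cement
w/c = 183 / 440 = 0.416

0.416


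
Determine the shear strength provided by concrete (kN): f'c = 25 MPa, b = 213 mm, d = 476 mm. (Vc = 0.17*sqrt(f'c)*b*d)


Vc = 0.17 * sqrt(25) * 213 * 476 / 1000
= 86.18 kN

86.18


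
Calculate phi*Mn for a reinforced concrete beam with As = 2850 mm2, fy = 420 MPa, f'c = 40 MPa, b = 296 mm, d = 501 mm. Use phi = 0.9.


a = As * fy / (0.85 * f'c * b)
= 2850 * 420 / (0.85 * 40 * 296)
= 118.9388 mm
Mn = As * fy * (d - a/2) / 10^6
= 528.5121 kN-m
phi*Mn = 0.9 * 528.5121 = 475.66 kN-m

475.66


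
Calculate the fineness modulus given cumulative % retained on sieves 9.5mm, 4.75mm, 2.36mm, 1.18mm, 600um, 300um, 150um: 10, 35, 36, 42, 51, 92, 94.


FM = sum(cumulative % retained) / 100
= 360 / 100
= 3.6

3.6


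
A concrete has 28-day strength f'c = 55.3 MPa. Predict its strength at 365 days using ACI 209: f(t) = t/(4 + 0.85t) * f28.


f(365) = 365 / (4 + 0.85 * 365) * 55.3
= 365 / 314.25 * 55.3
= 64.23 MPa

64.23


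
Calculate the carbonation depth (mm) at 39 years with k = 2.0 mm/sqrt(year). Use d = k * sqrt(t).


depth = k * sqrt(t)
= 2.0 * sqrt(39)
= 12.49 mm

12.49


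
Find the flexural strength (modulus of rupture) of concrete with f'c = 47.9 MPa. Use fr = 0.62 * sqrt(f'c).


fr = 0.62 * sqrt(47.9)
= 4.291 MPa

4.291


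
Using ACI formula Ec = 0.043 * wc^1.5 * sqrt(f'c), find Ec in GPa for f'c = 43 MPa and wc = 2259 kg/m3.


Ec = 0.043 * 2259^1.5 * sqrt(43) / 1000
= 30.27 GPa

30.27


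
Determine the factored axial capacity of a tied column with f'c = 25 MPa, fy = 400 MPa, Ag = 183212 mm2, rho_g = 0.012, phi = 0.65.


Ast = rho * Ag = 0.012 * 183212 = 2198.544 mm2
phi*Pn = 0.65 * 0.80 * (0.85 * 25 * (183212 - 2198.544) + 400 * 2198.544) / 1000
= 2457.5 kN

2457.5


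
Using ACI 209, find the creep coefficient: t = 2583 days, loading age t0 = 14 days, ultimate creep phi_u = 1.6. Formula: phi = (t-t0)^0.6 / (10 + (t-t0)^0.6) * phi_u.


dt = 2583 - 14 = 2569
phi = 2569^0.6 / (10 + 2569^0.6) * 1.6
= 1.468

1.468


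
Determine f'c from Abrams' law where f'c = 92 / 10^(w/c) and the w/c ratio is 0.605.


f'c = 92 / 10^0.605
= 92 / 4.027
= 22.84 MPa

22.84


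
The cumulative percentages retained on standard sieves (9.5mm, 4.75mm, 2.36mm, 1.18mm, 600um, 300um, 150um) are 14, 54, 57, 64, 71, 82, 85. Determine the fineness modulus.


FM = sum(cumulative % retained) / 100
= 427 / 100
= 4.27

4.27


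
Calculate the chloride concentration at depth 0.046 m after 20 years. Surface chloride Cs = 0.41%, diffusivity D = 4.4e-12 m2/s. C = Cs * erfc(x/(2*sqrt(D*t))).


t_seconds = 20 * 365.25 * 24 * 3600 = 631152000.0 s
arg = 0.046 / (2 * sqrt(4.4e-12 * 631152000.0))
= 0.4365
erfc(0.4365) = 0.5371
C = 0.41 * 0.5371 = 0.2202%

0.2202


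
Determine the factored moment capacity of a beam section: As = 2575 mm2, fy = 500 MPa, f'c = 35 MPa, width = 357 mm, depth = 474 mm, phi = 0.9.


a = As * fy / (0.85 * f'c * b)
= 2575 * 500 / (0.85 * 35 * 357)
= 121.225 mm
Mn = As * fy * (d - a/2) / 10^6
= 532.2364 kN-m
phi*Mn = 0.9 * 532.2364 = 479.01 kN-m

479.01


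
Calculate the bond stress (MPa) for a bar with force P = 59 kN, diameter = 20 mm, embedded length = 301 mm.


u = P / (pi * db * ld)
= 59 * 1000 / (pi * 20 * 301)
= 3.12 MPa

3.12


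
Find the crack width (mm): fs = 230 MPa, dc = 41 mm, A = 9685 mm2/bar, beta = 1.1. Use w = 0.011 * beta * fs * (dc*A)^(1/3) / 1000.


w = 0.011 * beta * fs * (dc * A)^(1/3) / 1000
= 0.011 * 1.1 * 230 * (41 * 9685)^(1/3) / 1000
= 0.205 mm

0.205


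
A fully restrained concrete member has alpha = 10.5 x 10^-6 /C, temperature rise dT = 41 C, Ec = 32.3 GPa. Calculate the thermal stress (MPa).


sigma = alpha * dT * Ec
= 10.5e-6 * 41 * 32.3 * 1000
= 13.905 MPa

13.905


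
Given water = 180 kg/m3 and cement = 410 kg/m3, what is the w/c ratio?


w/c = water / cement
w/c = 180 / 410 = 0.439

0.439


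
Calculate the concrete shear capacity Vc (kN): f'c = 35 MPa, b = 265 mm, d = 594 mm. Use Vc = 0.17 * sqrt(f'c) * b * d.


Vc = 0.17 * sqrt(35) * 265 * 594 / 1000
= 158.31 kN

158.31


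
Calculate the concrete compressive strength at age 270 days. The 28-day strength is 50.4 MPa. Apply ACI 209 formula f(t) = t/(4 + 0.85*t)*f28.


f(270) = 270 / (4 + 0.85 * 270) * 50.4
= 270 / 233.5 * 50.4
= 58.28 MPa

58.28


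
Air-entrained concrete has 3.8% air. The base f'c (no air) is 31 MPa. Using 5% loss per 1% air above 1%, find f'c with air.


Strength loss = (3.8 - 1) * 5 = 14.0%
f'c = 31 * (1 - 14.0/100)
= 26.66 MPa

26.66


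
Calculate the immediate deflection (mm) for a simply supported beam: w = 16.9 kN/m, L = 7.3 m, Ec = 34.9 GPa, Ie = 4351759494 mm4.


Convert: L = 7.3 m = 7300 mm, Ec = 34.9 GPa = 34900 MPa
delta = 5 * 16.9 * 7300^4 / (384 * 34900 * 4351759494)
= 4.11 mm

4.11


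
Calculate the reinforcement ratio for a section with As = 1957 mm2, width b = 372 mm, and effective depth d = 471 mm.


rho = As / (b * d)
= 1957 / (372 * 471)
= 0.0112

0.0112


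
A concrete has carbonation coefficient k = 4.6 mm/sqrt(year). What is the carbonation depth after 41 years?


depth = k * sqrt(t)
= 4.6 * sqrt(41)
= 29.45 mm

29.45


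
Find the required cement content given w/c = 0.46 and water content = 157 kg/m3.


Cement = water / (w/c)
= 157 / 0.46
= 341.3 kg/m3

341.3


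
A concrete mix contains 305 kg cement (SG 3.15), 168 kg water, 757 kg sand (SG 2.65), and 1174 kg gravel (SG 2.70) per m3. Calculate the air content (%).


Vol cement = 305 / (3.15 * 1000) = 0.096825 m3
Vol water = 168 / 1000 = 0.168 m3
Vol sand = 757 / (2.65 * 1000) = 0.28566 m3
Vol gravel = 1174 / (2.70 * 1000) = 0.434815 m3
Total solid + water volume = 0.985301 m3
Air = (1 - 0.985301) * 100 = 1.47%

1.47


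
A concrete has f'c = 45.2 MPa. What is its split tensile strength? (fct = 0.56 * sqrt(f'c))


fct = 0.56 * sqrt(45.2)
= 0.56 * 6.723
= 3.765 MPa

3.765


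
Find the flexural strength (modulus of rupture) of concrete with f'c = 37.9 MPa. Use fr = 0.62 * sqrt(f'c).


fr = 0.62 * sqrt(37.9)
= 3.817 MPa

3.817


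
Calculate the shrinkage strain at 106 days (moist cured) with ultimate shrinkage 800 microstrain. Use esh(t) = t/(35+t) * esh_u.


esh(106) = 106 / (35 + 106) * 800
= 106 / 141 * 800
= 601.4 microstrain

601.4


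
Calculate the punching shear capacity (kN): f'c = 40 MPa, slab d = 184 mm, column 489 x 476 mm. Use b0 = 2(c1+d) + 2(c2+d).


b0 = 2*(489 + 184) + 2*(476 + 184) = 2666 mm
Vc = 0.33 * sqrt(40) * 2666 * 184 / 1000
= 1023.82 kN

1023.82


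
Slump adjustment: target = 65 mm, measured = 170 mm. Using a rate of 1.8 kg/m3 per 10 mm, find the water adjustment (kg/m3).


Difference = 65 - 170 = -105 mm
Water adjustment = -105 * 1.8 / 10 = -18.9 kg/m3

-18.9


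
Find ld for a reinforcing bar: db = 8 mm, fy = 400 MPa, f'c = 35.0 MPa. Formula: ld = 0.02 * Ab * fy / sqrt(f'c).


Ab = pi * 8^2 / 4 = 50.265 mm2
ld = 0.02 * 50.265 * 400 / sqrt(35.0)
= 68.0 mm

68.0


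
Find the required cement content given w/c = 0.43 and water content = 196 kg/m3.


Cement = water / (w/c)
= 196 / 0.43
= 455.8 kg/m3

455.8


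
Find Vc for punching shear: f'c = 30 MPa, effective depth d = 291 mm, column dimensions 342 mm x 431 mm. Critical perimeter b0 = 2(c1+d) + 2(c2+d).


b0 = 2*(342 + 291) + 2*(431 + 291) = 2710 mm
Vc = 0.33 * sqrt(30) * 2710 * 291 / 1000
= 1425.4 kN

1425.4


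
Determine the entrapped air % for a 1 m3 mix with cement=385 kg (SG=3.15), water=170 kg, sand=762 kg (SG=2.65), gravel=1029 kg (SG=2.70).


Vol cement = 385 / (3.15 * 1000) = 0.122222 m3
Vol water = 170 / 1000 = 0.17 m3
Vol sand = 762 / (2.65 * 1000) = 0.287547 m3
Vol gravel = 1029 / (2.70 * 1000) = 0.381111 m3
Total solid + water volume = 0.960881 m3
Air = (1 - 0.960881) * 100 = 3.91%

3.91


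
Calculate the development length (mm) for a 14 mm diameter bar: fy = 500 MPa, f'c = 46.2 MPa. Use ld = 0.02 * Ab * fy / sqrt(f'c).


Ab = pi * 14^2 / 4 = 153.938 mm2
ld = 0.02 * 153.938 * 500 / sqrt(46.2)
= 226.5 mm

226.5


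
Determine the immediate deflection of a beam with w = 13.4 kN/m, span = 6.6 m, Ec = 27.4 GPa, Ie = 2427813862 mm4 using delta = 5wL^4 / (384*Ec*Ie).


Convert: L = 6.6 m = 6600 mm, Ec = 27.4 GPa = 27400 MPa
delta = 5 * 13.4 * 6600^4 / (384 * 27400 * 2427813862)
= 4.98 mm

4.98


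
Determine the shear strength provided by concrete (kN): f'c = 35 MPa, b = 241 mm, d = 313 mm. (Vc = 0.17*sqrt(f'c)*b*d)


Vc = 0.17 * sqrt(35) * 241 * 313 / 1000
= 75.87 kN

75.87


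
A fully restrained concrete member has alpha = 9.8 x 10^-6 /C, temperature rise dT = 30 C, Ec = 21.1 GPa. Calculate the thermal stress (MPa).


sigma = alpha * dT * Ec
= 9.8e-6 * 30 * 21.1 * 1000
= 6.203 MPa

6.203


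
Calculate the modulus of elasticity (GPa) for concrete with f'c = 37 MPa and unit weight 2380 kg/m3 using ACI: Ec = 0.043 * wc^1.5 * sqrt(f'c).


Ec = 0.043 * 2380^1.5 * sqrt(37) / 1000
= 30.37 GPa

30.37


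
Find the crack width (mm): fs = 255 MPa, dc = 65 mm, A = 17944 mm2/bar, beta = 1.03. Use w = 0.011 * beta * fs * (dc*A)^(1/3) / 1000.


w = 0.011 * beta * fs * (dc * A)^(1/3) / 1000
= 0.011 * 1.03 * 255 * (65 * 17944)^(1/3) / 1000
= 0.304 mm

0.304


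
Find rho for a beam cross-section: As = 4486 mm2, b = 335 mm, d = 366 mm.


rho = As / (b * d)
= 4486 / (335 * 366)
= 0.0366

0.0366


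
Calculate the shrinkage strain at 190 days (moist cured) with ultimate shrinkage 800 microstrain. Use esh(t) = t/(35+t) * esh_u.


esh(190) = 190 / (35 + 190) * 800
= 190 / 225 * 800
= 675.6 microstrain

675.6


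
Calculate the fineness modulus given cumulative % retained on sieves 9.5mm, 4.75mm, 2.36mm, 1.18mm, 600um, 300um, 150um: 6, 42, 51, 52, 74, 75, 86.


FM = sum(cumulative % retained) / 100
= 386 / 100
= 3.86

3.86


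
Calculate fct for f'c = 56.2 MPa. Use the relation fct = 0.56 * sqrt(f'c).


fct = 0.56 * sqrt(56.2)
= 0.56 * 7.497
= 4.198 MPa

4.198


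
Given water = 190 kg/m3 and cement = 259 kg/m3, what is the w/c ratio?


w/c = water / cement
w/c = 190 / 259 = 0.734

0.734


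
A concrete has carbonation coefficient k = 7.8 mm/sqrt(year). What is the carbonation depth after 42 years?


depth = k * sqrt(t)
= 7.8 * sqrt(42)
= 50.55 mm

50.55


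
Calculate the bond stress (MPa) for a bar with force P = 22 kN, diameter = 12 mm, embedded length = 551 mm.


u = P / (pi * db * ld)
= 22 * 1000 / (pi * 12 * 551)
= 1.059 MPa

1.059


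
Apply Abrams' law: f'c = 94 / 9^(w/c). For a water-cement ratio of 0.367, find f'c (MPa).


f'c = 94 / 9^0.367
= 94 / 2.24
= 41.97 MPa

41.97


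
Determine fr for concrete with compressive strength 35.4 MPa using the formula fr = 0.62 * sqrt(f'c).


fr = 0.62 * sqrt(35.4)
= 3.689 MPa

3.689


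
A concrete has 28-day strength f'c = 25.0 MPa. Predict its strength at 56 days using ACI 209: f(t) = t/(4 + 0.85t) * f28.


f(56) = 56 / (4 + 0.85 * 56) * 25.0
= 56 / 51.6 * 25.0
= 27.13 MPa

27.13


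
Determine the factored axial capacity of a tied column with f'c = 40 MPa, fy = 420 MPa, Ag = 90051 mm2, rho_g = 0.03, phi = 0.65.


Ast = rho * Ag = 0.03 * 90051 = 2701.53 mm2
phi*Pn = 0.65 * 0.80 * (0.85 * 40 * (90051 - 2701.53) + 420 * 2701.53) / 1000
= 2134.35 kN

2134.35


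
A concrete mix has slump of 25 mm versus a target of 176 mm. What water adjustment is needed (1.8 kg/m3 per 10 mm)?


Difference = 176 - 25 = 151 mm
Water adjustment = 151 * 1.8 / 10 = 27.2 kg/m3

27.2


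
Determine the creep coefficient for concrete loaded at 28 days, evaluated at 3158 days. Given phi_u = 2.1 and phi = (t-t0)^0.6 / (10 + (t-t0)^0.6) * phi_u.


dt = 3158 - 28 = 3130
phi = 3130^0.6 / (10 + 3130^0.6) * 2.1
= 1.945

1.945


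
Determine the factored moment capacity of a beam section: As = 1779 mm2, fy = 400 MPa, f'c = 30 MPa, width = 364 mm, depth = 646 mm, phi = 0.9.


a = As * fy / (0.85 * f'c * b)
= 1779 * 400 / (0.85 * 30 * 364)
= 76.6645 mm
Mn = As * fy * (d - a/2) / 10^6
= 432.4164 kN-m
phi*Mn = 0.9 * 432.4164 = 389.17 kN-m

389.17


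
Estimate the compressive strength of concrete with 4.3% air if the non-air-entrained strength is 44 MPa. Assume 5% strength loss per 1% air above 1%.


Strength loss = (4.3 - 1) * 5 = 16.5%
f'c = 44 * (1 - 16.5/100)
= 36.74 MPa

36.74


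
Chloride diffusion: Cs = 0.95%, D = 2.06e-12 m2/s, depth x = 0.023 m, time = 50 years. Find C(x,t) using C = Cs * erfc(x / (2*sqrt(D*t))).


t_seconds = 50 * 365.25 * 24 * 3600 = 1577880000.0 s
arg = 0.023 / (2 * sqrt(2.06e-12 * 1577880000.0))
= 0.2017
erfc(0.2017) = 0.7754
C = 0.95 * 0.7754 = 0.7367%

0.7367


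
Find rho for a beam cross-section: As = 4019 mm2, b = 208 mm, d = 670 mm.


rho = As / (b * d)
= 4019 / (208 * 670)
= 0.0288

0.0288


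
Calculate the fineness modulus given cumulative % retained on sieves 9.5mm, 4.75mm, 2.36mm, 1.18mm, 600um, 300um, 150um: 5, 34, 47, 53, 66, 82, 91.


FM = sum(cumulative % retained) / 100
= 378 / 100
= 3.78

3.78


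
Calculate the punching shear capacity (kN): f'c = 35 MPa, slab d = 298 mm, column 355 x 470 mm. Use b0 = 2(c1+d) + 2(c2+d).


b0 = 2*(355 + 298) + 2*(470 + 298) = 2842 mm
Vc = 0.33 * sqrt(35) * 2842 * 298 / 1000
= 1653.44 kN

1653.44


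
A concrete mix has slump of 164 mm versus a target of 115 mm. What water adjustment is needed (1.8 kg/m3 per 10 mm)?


Difference = 115 - 164 = -49 mm
Water adjustment = -49 * 1.8 / 10 = -8.8 kg/m3

-8.8


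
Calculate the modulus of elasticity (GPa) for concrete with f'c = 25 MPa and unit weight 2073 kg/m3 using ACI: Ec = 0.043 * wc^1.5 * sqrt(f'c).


Ec = 0.043 * 2073^1.5 * sqrt(25) / 1000
= 20.29 GPa

20.29


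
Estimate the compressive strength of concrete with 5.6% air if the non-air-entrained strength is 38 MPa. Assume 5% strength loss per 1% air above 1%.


Strength loss = (5.6 - 1) * 5 = 23.0%
f'c = 38 * (1 - 23.0/100)
= 29.26 MPa

29.26


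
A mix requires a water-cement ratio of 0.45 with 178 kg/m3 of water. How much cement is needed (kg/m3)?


Cement = water / (w/c)
= 178 / 0.45
= 395.6 kg/m3

395.6


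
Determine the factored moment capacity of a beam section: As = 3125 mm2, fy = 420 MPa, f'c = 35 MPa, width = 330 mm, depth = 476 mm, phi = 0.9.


a = As * fy / (0.85 * f'c * b)
= 3125 * 420 / (0.85 * 35 * 330)
= 133.6898 mm
Mn = As * fy * (d - a/2) / 10^6
= 537.016 kN-m
phi*Mn = 0.9 * 537.016 = 483.31 kN-m

483.31


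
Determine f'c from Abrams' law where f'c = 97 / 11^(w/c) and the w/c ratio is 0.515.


f'c = 97 / 11^0.515
= 97 / 3.438
= 28.21 MPa

28.21


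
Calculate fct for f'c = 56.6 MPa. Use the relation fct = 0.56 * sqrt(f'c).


fct = 0.56 * sqrt(56.6)
= 0.56 * 7.523
= 4.213 MPa

4.213


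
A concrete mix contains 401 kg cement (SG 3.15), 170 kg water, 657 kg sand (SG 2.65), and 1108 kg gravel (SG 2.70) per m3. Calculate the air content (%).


Vol cement = 401 / (3.15 * 1000) = 0.127302 m3
Vol water = 170 / 1000 = 0.17 m3
Vol sand = 657 / (2.65 * 1000) = 0.247925 m3
Vol gravel = 1108 / (2.70 * 1000) = 0.41037 m3
Total solid + water volume = 0.955596 m3
Air = (1 - 0.955596) * 100 = 4.44%

4.44


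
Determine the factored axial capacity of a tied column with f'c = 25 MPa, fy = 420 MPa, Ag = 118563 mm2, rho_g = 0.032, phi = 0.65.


Ast = rho * Ag = 0.032 * 118563 = 3794.016 mm2
phi*Pn = 0.65 * 0.80 * (0.85 * 25 * (118563 - 3794.016) + 420 * 3794.016) / 1000
= 2096.81 kN

2096.81


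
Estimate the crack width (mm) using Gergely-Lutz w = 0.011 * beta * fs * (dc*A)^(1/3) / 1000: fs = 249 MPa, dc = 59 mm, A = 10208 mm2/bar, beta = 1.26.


w = 0.011 * beta * fs * (dc * A)^(1/3) / 1000
= 0.011 * 1.26 * 249 * (59 * 10208)^(1/3) / 1000
= 0.291 mm

0.291


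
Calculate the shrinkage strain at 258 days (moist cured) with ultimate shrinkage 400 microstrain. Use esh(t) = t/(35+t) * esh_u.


esh(258) = 258 / (35 + 258) * 400
= 258 / 293 * 400
= 352.2 microstrain

352.2


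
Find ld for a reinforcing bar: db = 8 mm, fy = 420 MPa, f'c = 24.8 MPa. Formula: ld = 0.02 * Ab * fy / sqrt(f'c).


Ab = pi * 8^2 / 4 = 50.265 mm2
ld = 0.02 * 50.265 * 420 / sqrt(24.8)
= 84.8 mm

84.8


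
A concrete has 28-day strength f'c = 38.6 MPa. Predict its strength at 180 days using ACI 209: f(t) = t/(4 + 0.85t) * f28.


f(180) = 180 / (4 + 0.85 * 180) * 38.6
= 180 / 157.0 * 38.6
= 44.25 MPa

44.25


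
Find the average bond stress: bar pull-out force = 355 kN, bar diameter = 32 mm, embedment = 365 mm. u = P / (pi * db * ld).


u = P / (pi * db * ld)
= 355 * 1000 / (pi * 32 * 365)
= 9.675 MPa

9.675


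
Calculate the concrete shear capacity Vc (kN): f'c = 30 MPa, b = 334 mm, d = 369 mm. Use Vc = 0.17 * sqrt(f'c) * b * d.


Vc = 0.17 * sqrt(30) * 334 * 369 / 1000
= 114.76 kN

114.76


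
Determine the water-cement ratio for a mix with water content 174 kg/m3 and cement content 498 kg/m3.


w/c = water / cement
w/c = 174 / 498 = 0.349

0.349


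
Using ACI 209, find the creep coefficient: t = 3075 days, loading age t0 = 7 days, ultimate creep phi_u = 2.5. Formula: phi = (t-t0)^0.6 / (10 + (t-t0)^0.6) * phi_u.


dt = 3075 - 7 = 3068
phi = 3068^0.6 / (10 + 3068^0.6) * 2.5
= 2.313

2.313


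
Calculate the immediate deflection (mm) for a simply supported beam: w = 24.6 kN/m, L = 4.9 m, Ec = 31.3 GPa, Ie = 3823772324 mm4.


Convert: L = 4.9 m = 4900 mm, Ec = 31.3 GPa = 31300 MPa
delta = 5 * 24.6 * 4900^4 / (384 * 31300 * 3823772324)
= 1.54 mm

1.54


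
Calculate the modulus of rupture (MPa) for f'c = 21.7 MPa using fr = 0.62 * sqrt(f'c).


fr = 0.62 * sqrt(21.7)
= 2.888 MPa

2.888


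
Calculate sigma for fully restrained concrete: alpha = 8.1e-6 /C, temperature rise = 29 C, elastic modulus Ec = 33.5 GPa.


sigma = alpha * dT * Ec
= 8.1e-6 * 29 * 33.5 * 1000
= 7.869 MPa

7.869


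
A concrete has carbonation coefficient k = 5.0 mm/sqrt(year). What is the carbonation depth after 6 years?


depth = k * sqrt(t)
= 5.0 * sqrt(6)
= 12.25 mm

12.25


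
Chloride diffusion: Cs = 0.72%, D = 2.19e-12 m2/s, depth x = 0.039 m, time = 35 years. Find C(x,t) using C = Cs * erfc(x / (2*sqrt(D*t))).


t_seconds = 35 * 365.25 * 24 * 3600 = 1104516000.0 s
arg = 0.039 / (2 * sqrt(2.19e-12 * 1104516000.0))
= 0.3965
erfc(0.3965) = 0.575
C = 0.72 * 0.575 = 0.414%

0.414


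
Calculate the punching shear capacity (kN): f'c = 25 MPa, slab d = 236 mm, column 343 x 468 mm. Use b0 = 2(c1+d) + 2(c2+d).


b0 = 2*(343 + 236) + 2*(468 + 236) = 2566 mm
Vc = 0.33 * sqrt(25) * 2566 * 236 / 1000
= 999.2 kN

999.2


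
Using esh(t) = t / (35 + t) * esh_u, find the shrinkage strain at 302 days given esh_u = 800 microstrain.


esh(302) = 302 / (35 + 302) * 800
= 302 / 337 * 800
= 716.9 microstrain

716.9


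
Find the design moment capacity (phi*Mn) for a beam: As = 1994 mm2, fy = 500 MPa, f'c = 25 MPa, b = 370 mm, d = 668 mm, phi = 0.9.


a = As * fy / (0.85 * f'c * b)
= 1994 * 500 / (0.85 * 25 * 370)
= 126.8045 mm
Mn = As * fy * (d - a/2) / 10^6
= 602.784 kN-m
phi*Mn = 0.9 * 602.784 = 542.51 kN-m

542.51


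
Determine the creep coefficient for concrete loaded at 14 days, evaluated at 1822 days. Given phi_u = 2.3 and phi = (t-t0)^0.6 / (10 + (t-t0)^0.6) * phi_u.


dt = 1822 - 14 = 1808
phi = 1808^0.6 / (10 + 1808^0.6) * 2.3
= 2.07

2.07


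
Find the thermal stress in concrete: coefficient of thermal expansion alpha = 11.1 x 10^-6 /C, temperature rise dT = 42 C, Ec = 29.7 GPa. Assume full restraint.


sigma = alpha * dT * Ec
= 11.1e-6 * 42 * 29.7 * 1000
= 13.846 MPa

13.846


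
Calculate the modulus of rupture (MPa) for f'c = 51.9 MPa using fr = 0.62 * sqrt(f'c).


fr = 0.62 * sqrt(51.9)
= 4.467 MPa

4.467


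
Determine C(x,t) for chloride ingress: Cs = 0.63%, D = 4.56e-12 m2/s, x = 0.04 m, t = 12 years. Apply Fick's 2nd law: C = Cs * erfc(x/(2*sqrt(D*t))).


t_seconds = 12 * 365.25 * 24 * 3600 = 378691200.0 s
arg = 0.04 / (2 * sqrt(4.56e-12 * 378691200.0))
= 0.4813
erfc(0.4813) = 0.4961
C = 0.63 * 0.4961 = 0.3125%

0.3125


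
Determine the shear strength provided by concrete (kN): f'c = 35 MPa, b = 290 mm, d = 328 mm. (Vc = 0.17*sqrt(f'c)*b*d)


Vc = 0.17 * sqrt(35) * 290 * 328 / 1000
= 95.67 kN

95.67


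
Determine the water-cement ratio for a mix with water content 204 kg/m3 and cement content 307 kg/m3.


w/c = water / cement
w/c = 204 / 307 = 0.664

0.664


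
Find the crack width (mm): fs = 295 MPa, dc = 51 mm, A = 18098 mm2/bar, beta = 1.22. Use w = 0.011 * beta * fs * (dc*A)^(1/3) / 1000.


w = 0.011 * beta * fs * (dc * A)^(1/3) / 1000
= 0.011 * 1.22 * 295 * (51 * 18098)^(1/3) / 1000
= 0.385 mm

0.385


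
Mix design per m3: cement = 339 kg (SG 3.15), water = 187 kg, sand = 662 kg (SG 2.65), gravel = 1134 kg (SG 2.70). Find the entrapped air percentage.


Vol cement = 339 / (3.15 * 1000) = 0.107619 m3
Vol water = 187 / 1000 = 0.187 m3
Vol sand = 662 / (2.65 * 1000) = 0.249811 m3
Vol gravel = 1134 / (2.70 * 1000) = 0.42 m3
Total solid + water volume = 0.96443 m3
Air = (1 - 0.96443) * 100 = 3.56%

3.56


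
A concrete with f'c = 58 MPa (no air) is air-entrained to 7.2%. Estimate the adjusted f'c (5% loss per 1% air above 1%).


Strength loss = (7.2 - 1) * 5 = 31.0%
f'c = 58 * (1 - 31.0/100)
= 40.02 MPa

40.02


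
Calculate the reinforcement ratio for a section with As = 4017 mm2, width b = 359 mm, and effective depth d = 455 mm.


rho = As / (b * d)
= 4017 / (359 * 455)
= 0.0246

0.0246


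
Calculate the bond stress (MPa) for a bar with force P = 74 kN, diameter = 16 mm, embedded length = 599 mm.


u = P / (pi * db * ld)
= 74 * 1000 / (pi * 16 * 599)
= 2.458 MPa

2.458


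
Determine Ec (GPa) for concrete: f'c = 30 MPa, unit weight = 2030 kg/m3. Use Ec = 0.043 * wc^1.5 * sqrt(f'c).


Ec = 0.043 * 2030^1.5 * sqrt(30) / 1000
= 21.54 GPa

21.54


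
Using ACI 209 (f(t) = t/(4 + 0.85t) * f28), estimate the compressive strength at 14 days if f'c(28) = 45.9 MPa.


f(14) = 14 / (4 + 0.85 * 14) * 45.9
= 14 / 15.9 * 45.9
= 40.42 MPa

40.42


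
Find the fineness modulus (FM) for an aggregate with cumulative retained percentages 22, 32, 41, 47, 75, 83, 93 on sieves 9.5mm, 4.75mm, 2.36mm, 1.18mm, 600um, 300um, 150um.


FM = sum(cumulative % retained) / 100
= 393 / 100
= 3.93

3.93


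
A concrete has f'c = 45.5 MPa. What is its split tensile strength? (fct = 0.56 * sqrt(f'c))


fct = 0.56 * sqrt(45.5)
= 0.56 * 6.745
= 3.777 MPa

3.777


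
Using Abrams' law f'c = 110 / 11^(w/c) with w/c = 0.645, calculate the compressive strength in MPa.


f'c = 110 / 11^0.645
= 110 / 4.696
= 23.43 MPa

23.43


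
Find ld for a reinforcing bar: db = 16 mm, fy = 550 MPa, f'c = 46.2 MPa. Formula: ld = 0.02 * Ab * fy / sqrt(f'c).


Ab = pi * 16^2 / 4 = 201.062 mm2
ld = 0.02 * 201.062 * 550 / sqrt(46.2)
= 325.4 mm

325.4


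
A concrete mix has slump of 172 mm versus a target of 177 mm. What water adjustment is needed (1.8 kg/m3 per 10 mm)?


Difference = 177 - 172 = 5 mm
Water adjustment = 5 * 1.8 / 10 = 0.9 kg/m3

0.9


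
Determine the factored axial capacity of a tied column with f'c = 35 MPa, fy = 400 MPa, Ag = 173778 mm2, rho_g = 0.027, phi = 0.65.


Ast = rho * Ag = 0.027 * 173778 = 4692.006 mm2
phi*Pn = 0.65 * 0.80 * (0.85 * 35 * (173778 - 4692.006) + 400 * 4692.006) / 1000
= 3591.7 kN

3591.7


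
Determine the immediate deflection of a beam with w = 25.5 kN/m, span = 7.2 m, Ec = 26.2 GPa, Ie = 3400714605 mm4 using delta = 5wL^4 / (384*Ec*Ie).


Convert: L = 7.2 m = 7200 mm, Ec = 26.2 GPa = 26200 MPa
delta = 5 * 25.5 * 7200^4 / (384 * 26200 * 3400714605)
= 10.01 mm

10.01


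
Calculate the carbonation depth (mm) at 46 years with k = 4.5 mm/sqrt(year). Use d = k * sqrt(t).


depth = k * sqrt(t)
= 4.5 * sqrt(46)
= 30.52 mm

30.52


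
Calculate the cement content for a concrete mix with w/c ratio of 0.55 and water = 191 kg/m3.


Cement = water / (w/c)
= 191 / 0.55
= 347.3 kg/m3

347.3


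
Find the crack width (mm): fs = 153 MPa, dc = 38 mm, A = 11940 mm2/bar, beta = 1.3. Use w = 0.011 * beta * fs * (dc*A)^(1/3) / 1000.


w = 0.011 * beta * fs * (dc * A)^(1/3) / 1000
= 0.011 * 1.3 * 153 * (38 * 11940)^(1/3) / 1000
= 0.168 mm

0.168


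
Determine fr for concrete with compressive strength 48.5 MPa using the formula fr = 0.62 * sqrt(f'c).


fr = 0.62 * sqrt(48.5)
= 4.318 MPa

4.318


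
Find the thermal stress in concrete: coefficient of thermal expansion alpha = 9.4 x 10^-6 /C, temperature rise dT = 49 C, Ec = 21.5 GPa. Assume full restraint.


sigma = alpha * dT * Ec
= 9.4e-6 * 49 * 21.5 * 1000
= 9.903 MPa

9.903


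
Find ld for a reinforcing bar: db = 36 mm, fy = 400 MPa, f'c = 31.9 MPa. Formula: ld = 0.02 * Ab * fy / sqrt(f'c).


Ab = pi * 36^2 / 4 = 1017.876 mm2
ld = 0.02 * 1017.876 * 400 / sqrt(31.9)
= 1441.7 mm

1441.7


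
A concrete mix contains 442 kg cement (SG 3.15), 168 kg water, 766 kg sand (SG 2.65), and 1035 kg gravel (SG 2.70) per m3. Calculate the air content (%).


Vol cement = 442 / (3.15 * 1000) = 0.140317 m3
Vol water = 168 / 1000 = 0.168 m3
Vol sand = 766 / (2.65 * 1000) = 0.289057 m3
Vol gravel = 1035 / (2.70 * 1000) = 0.383333 m3
Total solid + water volume = 0.980707 m3
Air = (1 - 0.980707) * 100 = 1.93%

1.93


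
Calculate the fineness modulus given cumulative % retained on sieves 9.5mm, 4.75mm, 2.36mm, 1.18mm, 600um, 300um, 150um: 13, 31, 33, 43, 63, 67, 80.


FM = sum(cumulative % retained) / 100
= 330 / 100
= 3.3

3.3


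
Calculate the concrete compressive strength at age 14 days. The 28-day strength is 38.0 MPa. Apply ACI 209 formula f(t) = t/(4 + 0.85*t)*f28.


f(14) = 14 / (4 + 0.85 * 14) * 38.0
= 14 / 15.9 * 38.0
= 33.46 MPa

33.46


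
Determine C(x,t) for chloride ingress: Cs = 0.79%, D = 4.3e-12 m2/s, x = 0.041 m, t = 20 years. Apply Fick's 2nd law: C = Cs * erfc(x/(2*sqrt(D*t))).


t_seconds = 20 * 365.25 * 24 * 3600 = 631152000.0 s
arg = 0.041 / (2 * sqrt(4.3e-12 * 631152000.0))
= 0.3935
erfc(0.3935) = 0.5779
C = 0.79 * 0.5779 = 0.4565%

0.4565


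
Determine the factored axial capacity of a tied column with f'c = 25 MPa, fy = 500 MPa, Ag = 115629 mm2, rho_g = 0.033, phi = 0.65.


Ast = rho * Ag = 0.033 * 115629 = 3815.757 mm2
phi*Pn = 0.65 * 0.80 * (0.85 * 25 * (115629 - 3815.757) + 500 * 3815.757) / 1000
= 2227.63 kN

2227.63


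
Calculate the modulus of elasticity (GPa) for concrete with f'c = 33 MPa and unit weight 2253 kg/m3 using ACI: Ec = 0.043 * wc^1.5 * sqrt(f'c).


Ec = 0.043 * 2253^1.5 * sqrt(33) / 1000
= 26.42 GPa

26.42


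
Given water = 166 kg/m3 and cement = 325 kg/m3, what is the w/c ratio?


w/c = water / cement
w/c = 166 / 325 = 0.511

0.511


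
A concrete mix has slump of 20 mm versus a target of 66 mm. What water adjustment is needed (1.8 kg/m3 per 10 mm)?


Difference = 66 - 20 = 46 mm
Water adjustment = 46 * 1.8 / 10 = 8.3 kg/m3

8.3


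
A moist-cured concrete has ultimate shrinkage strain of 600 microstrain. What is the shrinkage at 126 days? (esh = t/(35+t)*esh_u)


esh(126) = 126 / (35 + 126) * 600
= 126 / 161 * 600
= 469.6 microstrain

469.6


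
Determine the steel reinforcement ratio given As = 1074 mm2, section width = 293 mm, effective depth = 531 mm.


rho = As / (b * d)
= 1074 / (293 * 531)
= 0.0069

0.0069


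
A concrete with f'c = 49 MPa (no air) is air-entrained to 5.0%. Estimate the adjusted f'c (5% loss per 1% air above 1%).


Strength loss = (5.0 - 1) * 5 = 20.0%
f'c = 49 * (1 - 20.0/100)
= 39.2 MPa

39.2


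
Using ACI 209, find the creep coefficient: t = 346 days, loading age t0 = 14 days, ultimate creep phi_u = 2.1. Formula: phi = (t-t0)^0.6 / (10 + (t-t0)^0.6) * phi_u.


dt = 346 - 14 = 332
phi = 332^0.6 / (10 + 332^0.6) * 2.1
= 1.607

1.607


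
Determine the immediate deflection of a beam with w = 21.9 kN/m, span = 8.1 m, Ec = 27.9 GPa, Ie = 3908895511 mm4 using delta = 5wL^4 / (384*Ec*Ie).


Convert: L = 8.1 m = 8100 mm, Ec = 27.9 GPa = 27900 MPa
delta = 5 * 21.9 * 8100^4 / (384 * 27900 * 3908895511)
= 11.26 mm

11.26


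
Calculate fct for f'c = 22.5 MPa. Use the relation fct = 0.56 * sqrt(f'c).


fct = 0.56 * sqrt(22.5)
= 0.56 * 4.743
= 2.656 MPa

2.656


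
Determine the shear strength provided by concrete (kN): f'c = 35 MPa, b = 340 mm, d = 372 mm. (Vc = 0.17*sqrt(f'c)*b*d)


Vc = 0.17 * sqrt(35) * 340 * 372 / 1000
= 127.21 kN

127.21


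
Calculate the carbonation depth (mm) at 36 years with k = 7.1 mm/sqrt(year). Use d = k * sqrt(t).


depth = k * sqrt(t)
= 7.1 * sqrt(36)
= 42.6 mm

42.6


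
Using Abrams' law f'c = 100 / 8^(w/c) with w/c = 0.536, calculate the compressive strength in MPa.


f'c = 100 / 8^0.536
= 100 / 3.048
= 32.81 MPa

32.81


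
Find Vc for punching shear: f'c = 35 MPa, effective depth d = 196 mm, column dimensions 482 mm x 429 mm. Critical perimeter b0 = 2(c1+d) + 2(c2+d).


b0 = 2*(482 + 196) + 2*(429 + 196) = 2606 mm
Vc = 0.33 * sqrt(35) * 2606 * 196 / 1000
= 997.19 kN

997.19


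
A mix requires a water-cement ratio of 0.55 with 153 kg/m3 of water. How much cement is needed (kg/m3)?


Cement = water / (w/c)
= 153 / 0.55
= 278.2 kg/m3

278.2


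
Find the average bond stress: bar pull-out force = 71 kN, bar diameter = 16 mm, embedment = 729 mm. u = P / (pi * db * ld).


u = P / (pi * db * ld)
= 71 * 1000 / (pi * 16 * 729)
= 1.938 MPa

1.938


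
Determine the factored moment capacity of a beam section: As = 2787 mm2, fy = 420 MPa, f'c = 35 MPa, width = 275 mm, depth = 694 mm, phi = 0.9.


a = As * fy / (0.85 * f'c * b)
= 2787 * 420 / (0.85 * 35 * 275)
= 143.0759 mm
Mn = As * fy * (d - a/2) / 10^6
= 728.6167 kN-m
phi*Mn = 0.9 * 728.6167 = 655.76 kN-m

655.76


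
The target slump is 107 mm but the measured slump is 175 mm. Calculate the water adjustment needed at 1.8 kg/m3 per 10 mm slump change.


Difference = 107 - 175 = -68 mm
Water adjustment = -68 * 1.8 / 10 = -12.2 kg/m3

-12.2


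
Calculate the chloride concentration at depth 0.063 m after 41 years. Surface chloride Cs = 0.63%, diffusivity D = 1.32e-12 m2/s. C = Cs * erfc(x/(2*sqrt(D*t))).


t_seconds = 41 * 365.25 * 24 * 3600 = 1293861600.0 s
arg = 0.063 / (2 * sqrt(1.32e-12 * 1293861600.0))
= 0.7622
erfc(0.7622) = 0.2811
C = 0.63 * 0.2811 = 0.1771%

0.1771


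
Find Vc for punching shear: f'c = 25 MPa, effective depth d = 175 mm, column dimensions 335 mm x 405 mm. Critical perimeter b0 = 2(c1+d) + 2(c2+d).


b0 = 2*(335 + 175) + 2*(405 + 175) = 2180 mm
Vc = 0.33 * sqrt(25) * 2180 * 175 / 1000
= 629.48 kN

629.48


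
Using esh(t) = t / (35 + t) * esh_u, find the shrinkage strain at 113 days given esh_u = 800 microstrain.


esh(113) = 113 / (35 + 113) * 800
= 113 / 148 * 800
= 610.8 microstrain

610.8


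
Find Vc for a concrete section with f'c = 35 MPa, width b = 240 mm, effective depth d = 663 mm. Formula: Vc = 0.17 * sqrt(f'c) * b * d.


Vc = 0.17 * sqrt(35) * 240 * 663 / 1000
= 160.03 kN

160.03


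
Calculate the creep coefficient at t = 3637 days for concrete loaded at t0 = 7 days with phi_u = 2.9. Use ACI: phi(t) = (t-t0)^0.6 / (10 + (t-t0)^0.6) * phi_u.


dt = 3637 - 7 = 3630
phi = 3630^0.6 / (10 + 3630^0.6) * 2.9
= 2.702

2.702


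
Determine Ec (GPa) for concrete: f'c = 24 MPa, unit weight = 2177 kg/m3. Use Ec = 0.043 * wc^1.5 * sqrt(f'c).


Ec = 0.043 * 2177^1.5 * sqrt(24) / 1000
= 21.4 GPa

21.4


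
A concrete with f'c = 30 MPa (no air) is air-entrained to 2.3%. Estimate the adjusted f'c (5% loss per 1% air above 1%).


Strength loss = (2.3 - 1) * 5 = 6.5%
f'c = 30 * (1 - 6.5/100)
= 28.05 MPa

28.05


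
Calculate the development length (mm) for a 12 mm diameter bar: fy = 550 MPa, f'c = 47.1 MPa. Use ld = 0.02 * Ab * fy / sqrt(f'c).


Ab = pi * 12^2 / 4 = 113.097 mm2
ld = 0.02 * 113.097 * 550 / sqrt(47.1)
= 181.3 mm

181.3


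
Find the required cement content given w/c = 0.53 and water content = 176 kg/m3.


Cement = water / (w/c)
= 176 / 0.53
= 332.1 kg/m3

332.1


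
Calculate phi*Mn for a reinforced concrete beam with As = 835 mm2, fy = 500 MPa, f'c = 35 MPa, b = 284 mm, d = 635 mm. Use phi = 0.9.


a = As * fy / (0.85 * f'c * b)
= 835 * 500 / (0.85 * 35 * 284)
= 49.4141 mm
Mn = As * fy * (d - a/2) / 10^6
= 254.7973 kN-m
phi*Mn = 0.9 * 254.7973 = 229.32 kN-m

229.32


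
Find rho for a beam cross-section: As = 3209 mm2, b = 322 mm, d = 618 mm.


rho = As / (b * d)
= 3209 / (322 * 618)
= 0.0161

0.0161


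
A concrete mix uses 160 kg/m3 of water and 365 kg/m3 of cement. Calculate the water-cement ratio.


w/c = water / cement
w/c = 160 / 365 = 0.438

0.438


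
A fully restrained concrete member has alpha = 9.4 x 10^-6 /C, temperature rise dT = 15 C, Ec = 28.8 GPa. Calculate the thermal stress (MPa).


sigma = alpha * dT * Ec
= 9.4e-6 * 15 * 28.8 * 1000
= 4.061 MPa

4.061


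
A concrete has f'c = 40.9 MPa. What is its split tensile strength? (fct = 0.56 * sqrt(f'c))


fct = 0.56 * sqrt(40.9)
= 0.56 * 6.395
= 3.581 MPa

3.581


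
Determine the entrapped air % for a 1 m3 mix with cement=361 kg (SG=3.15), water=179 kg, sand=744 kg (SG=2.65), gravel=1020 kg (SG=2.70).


Vol cement = 361 / (3.15 * 1000) = 0.114603 m3
Vol water = 179 / 1000 = 0.179 m3
Vol sand = 744 / (2.65 * 1000) = 0.280755 m3
Vol gravel = 1020 / (2.70 * 1000) = 0.377778 m3
Total solid + water volume = 0.952136 m3
Air = (1 - 0.952136) * 100 = 4.79%

4.79


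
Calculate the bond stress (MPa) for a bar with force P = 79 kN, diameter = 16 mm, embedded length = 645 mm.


u = P / (pi * db * ld)
= 79 * 1000 / (pi * 16 * 645)
= 2.437 MPa

2.437


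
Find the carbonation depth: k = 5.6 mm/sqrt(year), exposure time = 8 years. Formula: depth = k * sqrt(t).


depth = k * sqrt(t)
= 5.6 * sqrt(8)
= 15.84 mm

15.84


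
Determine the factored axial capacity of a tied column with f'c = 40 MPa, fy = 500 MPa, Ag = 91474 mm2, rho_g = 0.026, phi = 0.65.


Ast = rho * Ag = 0.026 * 91474 = 2378.324 mm2
phi*Pn = 0.65 * 0.80 * (0.85 * 40 * (91474 - 2378.324) + 500 * 2378.324) / 1000
= 2193.58 kN

2193.58


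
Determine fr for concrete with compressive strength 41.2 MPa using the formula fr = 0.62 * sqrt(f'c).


fr = 0.62 * sqrt(41.2)
= 3.98 MPa

3.98
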